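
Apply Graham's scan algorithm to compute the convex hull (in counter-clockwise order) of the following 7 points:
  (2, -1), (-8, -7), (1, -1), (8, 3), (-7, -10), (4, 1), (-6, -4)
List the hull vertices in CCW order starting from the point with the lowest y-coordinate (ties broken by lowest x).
Hull (CCW) = [(-7, -10), (8, 3), (-6, -4), (-8, -7)]

Graham scan procedure:
  1. Find the pivot p₀ = point with lowest y (tie → lowest x): (-7, -10).
  2. Sort the remaining points by polar angle around p₀.
  3. Walk through sorted points, maintaining a stack; pop the top while the last three entries make a non-left turn (cross product ≤ 0).
  4. Final stack is the convex hull in CCW order: (-7, -10), (8, 3), (-6, -4), (-8, -7).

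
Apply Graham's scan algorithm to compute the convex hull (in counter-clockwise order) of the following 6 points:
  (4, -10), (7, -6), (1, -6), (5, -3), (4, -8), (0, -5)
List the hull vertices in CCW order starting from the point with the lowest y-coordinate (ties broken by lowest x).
Hull (CCW) = [(4, -10), (7, -6), (5, -3), (0, -5)]

Graham scan procedure:
  1. Find the pivot p₀ = point with lowest y (tie → lowest x): (4, -10).
  2. Sort the remaining points by polar angle around p₀.
  3. Walk through sorted points, maintaining a stack; pop the top while the last three entries make a non-left turn (cross product ≤ 0).
  4. Final stack is the convex hull in CCW order: (4, -10), (7, -6), (5, -3), (0, -5).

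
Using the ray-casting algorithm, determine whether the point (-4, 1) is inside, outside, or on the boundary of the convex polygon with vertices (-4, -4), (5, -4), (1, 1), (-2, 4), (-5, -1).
The point (-4, 1) lies strictly outside the polygon

Cast a horizontal ray to the right from the query point and count how many polygon edges it crosses (each edge strictly once or zero times, handled with the usual half-open convention). 
Parity of crossings → even ⇒ outside.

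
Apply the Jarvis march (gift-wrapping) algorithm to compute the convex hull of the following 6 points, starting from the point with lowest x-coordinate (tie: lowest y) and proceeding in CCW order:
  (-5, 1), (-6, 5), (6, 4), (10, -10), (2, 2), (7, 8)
Hull (CCW) = [(-6, 5), (-5, 1), (10, -10), (7, 8)]

Jarvis march: at each step, from the current hull vertex p, select the next vertex q as the point such that every other point lies strictly to the left of (or on) the directed line p → q. (Equivalently: for every other point r, the cross product (q − p) × (r − p) ≥ 0.)
Starting point (lowest x, tie lowest y): (-6, 5). Wrap until returning to start. Resulting hull: (-6, 5), (-5, 1), (10, -10), (7, 8).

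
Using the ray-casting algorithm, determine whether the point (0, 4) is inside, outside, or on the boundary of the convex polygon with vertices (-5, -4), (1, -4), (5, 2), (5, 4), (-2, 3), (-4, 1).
The point (0, 4) lies strictly outside the polygon

Cast a horizontal ray to the right from the query point and count how many polygon edges it crosses (each edge strictly once or zero times, handled with the usual half-open convention). 
Parity of crossings → even ⇒ outside.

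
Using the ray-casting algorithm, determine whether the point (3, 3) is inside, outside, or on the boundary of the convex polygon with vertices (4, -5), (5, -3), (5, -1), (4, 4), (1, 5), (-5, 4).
The point (3, 3) lies strictly inside the polygon

Cast a horizontal ray to the right from the query point and count how many polygon edges it crosses (each edge strictly once or zero times, handled with the usual half-open convention). 
Parity of crossings → odd ⇒ inside.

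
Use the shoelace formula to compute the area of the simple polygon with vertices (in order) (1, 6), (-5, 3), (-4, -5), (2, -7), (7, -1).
Area = 99

Shoelace formula: Area = (1/2) |Σ_i (x_i · y_{i+1} − x_{i+1} · y_i)| (indices mod n). Compute each cross term:
  (1)(3) − (-5)(6) = 33
  (-5)(-5) − (-4)(3) = 37
  (-4)(-7) − (2)(-5) = 38
  (2)(-1) − (7)(-7) = 47
  (7)(6) − (1)(-1) = 43
Sum = 198, so (signed) Area = 198/2 = 99, |Area| = 99.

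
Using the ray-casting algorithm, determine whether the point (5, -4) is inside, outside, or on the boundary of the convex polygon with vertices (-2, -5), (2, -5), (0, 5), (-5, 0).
The point (5, -4) lies strictly outside the polygon

Cast a horizontal ray to the right from the query point and count how many polygon edges it crosses (each edge strictly once or zero times, handled with the usual half-open convention). 
Parity of crossings → even ⇒ outside.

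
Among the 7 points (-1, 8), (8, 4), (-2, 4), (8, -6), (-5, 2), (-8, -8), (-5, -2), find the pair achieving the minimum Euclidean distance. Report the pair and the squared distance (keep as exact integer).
Pair = ((-2, 4), (-5, 2)); squared distance = 13

Compute all C(7, 2) = 21 pairwise squared distances (x_i − x_j)² + (y_i − y_j)². The minimum is 13, attained by the pair ((-2, 4), (-5, 2)).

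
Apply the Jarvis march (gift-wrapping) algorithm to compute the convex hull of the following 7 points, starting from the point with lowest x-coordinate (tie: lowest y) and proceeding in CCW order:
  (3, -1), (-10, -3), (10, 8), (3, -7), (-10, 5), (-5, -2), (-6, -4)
Hull (CCW) = [(-10, -3), (3, -7), (10, 8), (-10, 5)]

Jarvis march: at each step, from the current hull vertex p, select the next vertex q as the point such that every other point lies strictly to the left of (or on) the directed line p → q. (Equivalently: for every other point r, the cross product (q − p) × (r − p) ≥ 0.)
Starting point (lowest x, tie lowest y): (-10, -3). Wrap until returning to start. Resulting hull: (-10, -3), (3, -7), (10, 8), (-10, 5).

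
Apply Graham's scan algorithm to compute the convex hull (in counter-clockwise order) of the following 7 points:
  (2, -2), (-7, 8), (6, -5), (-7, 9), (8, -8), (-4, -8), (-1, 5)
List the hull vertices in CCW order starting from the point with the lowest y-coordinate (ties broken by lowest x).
Hull (CCW) = [(-4, -8), (8, -8), (6, -5), (-1, 5), (-7, 9), (-7, 8)]

Graham scan procedure:
  1. Find the pivot p₀ = point with lowest y (tie → lowest x): (-4, -8).
  2. Sort the remaining points by polar angle around p₀.
  3. Walk through sorted points, maintaining a stack; pop the top while the last three entries make a non-left turn (cross product ≤ 0).
  4. Final stack is the convex hull in CCW order: (-4, -8), (8, -8), (6, -5), (-1, 5), (-7, 9), (-7, 8).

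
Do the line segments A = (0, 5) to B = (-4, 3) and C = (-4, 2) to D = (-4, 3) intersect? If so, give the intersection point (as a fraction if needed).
Yes; intersection at (-4, 3) (t = 1 on AB, s = 1 on CD)

Parametrize AB as A + t(B − A) = (0 + -4 t, 5 + -2 t) and CD as C + s(D − C) = (-4 + 0 s, 2 + 1 s). Solve the linear system for (t, s). Determinant = 4 ≠ 0, so a unique intersection of the containing lines exists. Solution: t = 1, s = 1 — both in [0, 1], so the segments cross. Intersection point: (-4, 3).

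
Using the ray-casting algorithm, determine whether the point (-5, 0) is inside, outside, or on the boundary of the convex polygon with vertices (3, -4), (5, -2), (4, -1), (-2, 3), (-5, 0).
The point (-5, 0) lies on the polygon boundary

Boundary check: the query satisfies the collinearity and bounding-box conditions for some polygon edge, so it lies exactly on the boundary.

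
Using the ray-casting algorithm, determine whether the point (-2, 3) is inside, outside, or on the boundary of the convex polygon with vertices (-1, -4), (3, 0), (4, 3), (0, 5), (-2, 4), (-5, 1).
The point (-2, 3) lies strictly inside the polygon

Cast a horizontal ray to the right from the query point and count how many polygon edges it crosses (each edge strictly once or zero times, handled with the usual half-open convention). 
Parity of crossings → odd ⇒ inside.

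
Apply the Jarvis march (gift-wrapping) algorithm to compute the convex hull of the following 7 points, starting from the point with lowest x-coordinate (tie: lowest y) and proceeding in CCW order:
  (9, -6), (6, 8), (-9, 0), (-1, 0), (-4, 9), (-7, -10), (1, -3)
Hull (CCW) = [(-9, 0), (-7, -10), (9, -6), (6, 8), (-4, 9)]

Jarvis march: at each step, from the current hull vertex p, select the next vertex q as the point such that every other point lies strictly to the left of (or on) the directed line p → q. (Equivalently: for every other point r, the cross product (q − p) × (r − p) ≥ 0.)
Starting point (lowest x, tie lowest y): (-9, 0). Wrap until returning to start. Resulting hull: (-9, 0), (-7, -10), (9, -6), (6, 8), (-4, 9).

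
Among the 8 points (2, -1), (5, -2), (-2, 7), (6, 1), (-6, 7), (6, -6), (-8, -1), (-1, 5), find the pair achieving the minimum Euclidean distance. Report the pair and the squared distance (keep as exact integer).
Pair = ((-2, 7), (-1, 5)); squared distance = 5

Compute all C(8, 2) = 28 pairwise squared distances (x_i − x_j)² + (y_i − y_j)². The minimum is 5, attained by the pair ((-2, 7), (-1, 5)).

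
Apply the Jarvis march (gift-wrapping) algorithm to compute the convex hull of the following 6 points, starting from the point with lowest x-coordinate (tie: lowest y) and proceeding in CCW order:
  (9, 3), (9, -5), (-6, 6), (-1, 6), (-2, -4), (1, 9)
Hull (CCW) = [(-6, 6), (-2, -4), (9, -5), (9, 3), (1, 9)]

Jarvis march: at each step, from the current hull vertex p, select the next vertex q as the point such that every other point lies strictly to the left of (or on) the directed line p → q. (Equivalently: for every other point r, the cross product (q − p) × (r − p) ≥ 0.)
Starting point (lowest x, tie lowest y): (-6, 6). Wrap until returning to start. Resulting hull: (-6, 6), (-2, -4), (9, -5), (9, 3), (1, 9).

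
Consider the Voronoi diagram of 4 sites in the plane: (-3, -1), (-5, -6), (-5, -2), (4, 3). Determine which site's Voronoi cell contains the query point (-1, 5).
Nearest site = (4, 3)

The Voronoi cell of site s contains exactly those query points closer to s than to any other site. Compute squared distances from q = (-1, 5) to each site:
  (4 − -1)² + (3 − 5)² = 29
  (-3 − -1)² + (-1 − 5)² = 40
  (-5 − -1)² + (-2 − 5)² = 65
  (-5 − -1)² + (-6 − 5)² = 137
Minimum is attained by (4, 3), so q lies in its Voronoi cell.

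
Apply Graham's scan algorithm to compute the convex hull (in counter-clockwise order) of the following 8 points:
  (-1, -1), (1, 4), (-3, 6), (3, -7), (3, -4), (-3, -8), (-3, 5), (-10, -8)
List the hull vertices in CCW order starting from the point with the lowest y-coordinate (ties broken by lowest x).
Hull (CCW) = [(-10, -8), (-3, -8), (3, -7), (3, -4), (1, 4), (-3, 6)]

Graham scan procedure:
  1. Find the pivot p₀ = point with lowest y (tie → lowest x): (-10, -8).
  2. Sort the remaining points by polar angle around p₀.
  3. Walk through sorted points, maintaining a stack; pop the top while the last three entries make a non-left turn (cross product ≤ 0).
  4. Final stack is the convex hull in CCW order: (-10, -8), (-3, -8), (3, -7), (3, -4), (1, 4), (-3, 6).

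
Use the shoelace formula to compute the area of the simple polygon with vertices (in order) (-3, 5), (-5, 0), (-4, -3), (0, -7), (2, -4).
Area = 40

Shoelace formula: Area = (1/2) |Σ_i (x_i · y_{i+1} − x_{i+1} · y_i)| (indices mod n). Compute each cross term:
  (-3)(0) − (-5)(5) = 25
  (-5)(-3) − (-4)(0) = 15
  (-4)(-7) − (0)(-3) = 28
  (0)(-4) − (2)(-7) = 14
  (2)(5) − (-3)(-4) = -2
Sum = 80, so (signed) Area = 80/2 = 40, |Area| = 40.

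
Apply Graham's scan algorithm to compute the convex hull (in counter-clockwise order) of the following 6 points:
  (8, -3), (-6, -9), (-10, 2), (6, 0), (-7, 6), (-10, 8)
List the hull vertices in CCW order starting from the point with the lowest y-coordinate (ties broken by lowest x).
Hull (CCW) = [(-6, -9), (8, -3), (6, 0), (-10, 8), (-10, 2)]

Graham scan procedure:
  1. Find the pivot p₀ = point with lowest y (tie → lowest x): (-6, -9).
  2. Sort the remaining points by polar angle around p₀.
  3. Walk through sorted points, maintaining a stack; pop the top while the last three entries make a non-left turn (cross product ≤ 0).
  4. Final stack is the convex hull in CCW order: (-6, -9), (8, -3), (6, 0), (-10, 8), (-10, 2).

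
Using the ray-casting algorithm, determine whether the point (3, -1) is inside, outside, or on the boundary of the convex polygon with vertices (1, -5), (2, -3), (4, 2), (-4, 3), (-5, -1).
The point (3, -1) lies strictly outside the polygon

Cast a horizontal ray to the right from the query point and count how many polygon edges it crosses (each edge strictly once or zero times, handled with the usual half-open convention). 
Parity of crossings → even ⇒ outside.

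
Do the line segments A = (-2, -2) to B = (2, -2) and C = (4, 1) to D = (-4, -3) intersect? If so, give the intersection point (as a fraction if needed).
Yes; intersection at (-2, -2) (t = 0 on AB, s = 3/4 on CD)

Parametrize AB as A + t(B − A) = (-2 + 4 t, -2 + 0 t) and CD as C + s(D − C) = (4 + -8 s, 1 + -4 s). Solve the linear system for (t, s). Determinant = 16 ≠ 0, so a unique intersection of the containing lines exists. Solution: t = 0, s = 3/4 — both in [0, 1], so the segments cross. Intersection point: (-2, -2).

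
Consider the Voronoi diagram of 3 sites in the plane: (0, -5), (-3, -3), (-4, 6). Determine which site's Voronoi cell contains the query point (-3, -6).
Nearest site = (-3, -3)

The Voronoi cell of site s contains exactly those query points closer to s than to any other site. Compute squared distances from q = (-3, -6) to each site:
  (-3 − -3)² + (-3 − -6)² = 9
  (0 − -3)² + (-5 − -6)² = 10
  (-4 − -3)² + (6 − -6)² = 145
Minimum is attained by (-3, -3), so q lies in its Voronoi cell.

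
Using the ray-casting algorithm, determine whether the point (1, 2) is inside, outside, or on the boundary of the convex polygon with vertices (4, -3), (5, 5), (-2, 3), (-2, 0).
The point (1, 2) lies strictly inside the polygon

Cast a horizontal ray to the right from the query point and count how many polygon edges it crosses (each edge strictly once or zero times, handled with the usual half-open convention). 
Parity of crossings → odd ⇒ inside.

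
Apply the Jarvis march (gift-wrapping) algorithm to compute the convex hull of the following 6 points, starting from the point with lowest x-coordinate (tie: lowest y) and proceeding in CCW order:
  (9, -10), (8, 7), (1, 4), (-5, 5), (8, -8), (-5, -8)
Hull (CCW) = [(-5, -8), (9, -10), (8, 7), (-5, 5)]

Jarvis march: at each step, from the current hull vertex p, select the next vertex q as the point such that every other point lies strictly to the left of (or on) the directed line p → q. (Equivalently: for every other point r, the cross product (q − p) × (r − p) ≥ 0.)
Starting point (lowest x, tie lowest y): (-5, -8). Wrap until returning to start. Resulting hull: (-5, -8), (9, -10), (8, 7), (-5, 5).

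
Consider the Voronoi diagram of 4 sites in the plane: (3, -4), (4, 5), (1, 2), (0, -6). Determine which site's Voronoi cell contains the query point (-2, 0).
Nearest site = (1, 2)

The Voronoi cell of site s contains exactly those query points closer to s than to any other site. Compute squared distances from q = (-2, 0) to each site:
  (1 − -2)² + (2 − 0)² = 13
  (0 − -2)² + (-6 − 0)² = 40
  (3 − -2)² + (-4 − 0)² = 41
  (4 − -2)² + (5 − 0)² = 61
Minimum is attained by (1, 2), so q lies in its Voronoi cell.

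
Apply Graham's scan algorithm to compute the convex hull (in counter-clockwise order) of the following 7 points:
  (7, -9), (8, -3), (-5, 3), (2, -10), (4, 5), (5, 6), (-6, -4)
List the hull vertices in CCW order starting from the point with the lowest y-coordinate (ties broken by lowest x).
Hull (CCW) = [(2, -10), (7, -9), (8, -3), (5, 6), (-5, 3), (-6, -4)]

Graham scan procedure:
  1. Find the pivot p₀ = point with lowest y (tie → lowest x): (2, -10).
  2. Sort the remaining points by polar angle around p₀.
  3. Walk through sorted points, maintaining a stack; pop the top while the last three entries make a non-left turn (cross product ≤ 0).
  4. Final stack is the convex hull in CCW order: (2, -10), (7, -9), (8, -3), (5, 6), (-5, 3), (-6, -4).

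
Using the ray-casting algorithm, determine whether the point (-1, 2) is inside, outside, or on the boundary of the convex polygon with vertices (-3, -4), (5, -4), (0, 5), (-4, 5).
The point (-1, 2) lies strictly inside the polygon

Cast a horizontal ray to the right from the query point and count how many polygon edges it crosses (each edge strictly once or zero times, handled with the usual half-open convention). 
Parity of crossings → odd ⇒ inside.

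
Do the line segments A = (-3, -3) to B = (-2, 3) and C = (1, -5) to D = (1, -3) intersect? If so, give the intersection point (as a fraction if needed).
No (intersection of containing lines falls outside at least one segment)

Parametrize and solve: t = 4, s = 13. At least one of these is outside [0, 1], so the segments do not intersect.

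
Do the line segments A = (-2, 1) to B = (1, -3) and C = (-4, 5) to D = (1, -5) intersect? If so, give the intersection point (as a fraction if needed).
Yes; intersection at (-2, 1) (t = 0 on AB, s = 2/5 on CD)

Parametrize AB as A + t(B − A) = (-2 + 3 t, 1 + -4 t) and CD as C + s(D − C) = (-4 + 5 s, 5 + -10 s). Solve the linear system for (t, s). Determinant = 10 ≠ 0, so a unique intersection of the containing lines exists. Solution: t = 0, s = 2/5 — both in [0, 1], so the segments cross. Intersection point: (-2, 1).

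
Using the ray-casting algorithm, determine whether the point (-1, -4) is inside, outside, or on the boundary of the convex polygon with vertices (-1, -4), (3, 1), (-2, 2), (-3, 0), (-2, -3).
The point (-1, -4) lies on the polygon boundary

Boundary check: the query satisfies the collinearity and bounding-box conditions for some polygon edge, so it lies exactly on the boundary.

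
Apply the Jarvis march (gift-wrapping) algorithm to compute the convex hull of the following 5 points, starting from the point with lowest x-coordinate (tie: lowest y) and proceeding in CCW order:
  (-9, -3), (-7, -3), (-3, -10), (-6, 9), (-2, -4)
Hull (CCW) = [(-9, -3), (-3, -10), (-2, -4), (-6, 9)]

Jarvis march: at each step, from the current hull vertex p, select the next vertex q as the point such that every other point lies strictly to the left of (or on) the directed line p → q. (Equivalently: for every other point r, the cross product (q − p) × (r − p) ≥ 0.)
Starting point (lowest x, tie lowest y): (-9, -3). Wrap until returning to start. Resulting hull: (-9, -3), (-3, -10), (-2, -4), (-6, 9).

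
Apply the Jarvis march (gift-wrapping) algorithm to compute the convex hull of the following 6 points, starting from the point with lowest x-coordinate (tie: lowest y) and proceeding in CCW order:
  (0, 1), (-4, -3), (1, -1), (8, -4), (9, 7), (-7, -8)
Hull (CCW) = [(-7, -8), (8, -4), (9, 7), (0, 1), (-4, -3)]

Jarvis march: at each step, from the current hull vertex p, select the next vertex q as the point such that every other point lies strictly to the left of (or on) the directed line p → q. (Equivalently: for every other point r, the cross product (q − p) × (r − p) ≥ 0.)
Starting point (lowest x, tie lowest y): (-7, -8). Wrap until returning to start. Resulting hull: (-7, -8), (8, -4), (9, 7), (0, 1), (-4, -3).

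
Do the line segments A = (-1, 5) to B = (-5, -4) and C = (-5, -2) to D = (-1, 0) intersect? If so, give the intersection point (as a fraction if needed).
Yes; intersection at (-27/7, -10/7) (t = 5/7 on AB, s = 2/7 on CD)

Parametrize AB as A + t(B − A) = (-1 + -4 t, 5 + -9 t) and CD as C + s(D − C) = (-5 + 4 s, -2 + 2 s). Solve the linear system for (t, s). Determinant = -28 ≠ 0, so a unique intersection of the containing lines exists. Solution: t = 5/7, s = 2/7 — both in [0, 1], so the segments cross. Intersection point: (-27/7, -10/7).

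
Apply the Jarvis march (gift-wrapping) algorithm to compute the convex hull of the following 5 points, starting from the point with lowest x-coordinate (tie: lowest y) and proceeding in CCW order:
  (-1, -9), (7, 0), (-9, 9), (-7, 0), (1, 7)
Hull (CCW) = [(-9, 9), (-7, 0), (-1, -9), (7, 0), (1, 7)]

Jarvis march: at each step, from the current hull vertex p, select the next vertex q as the point such that every other point lies strictly to the left of (or on) the directed line p → q. (Equivalently: for every other point r, the cross product (q − p) × (r − p) ≥ 0.)
Starting point (lowest x, tie lowest y): (-9, 9). Wrap until returning to start. Resulting hull: (-9, 9), (-7, 0), (-1, -9), (7, 0), (1, 7).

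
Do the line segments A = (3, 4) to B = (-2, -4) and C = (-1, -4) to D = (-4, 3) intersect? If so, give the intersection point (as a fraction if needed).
Yes; intersection at (-83/59, -180/59) (t = 52/59 on AB, s = 8/59 on CD)

Parametrize AB as A + t(B − A) = (3 + -5 t, 4 + -8 t) and CD as C + s(D − C) = (-1 + -3 s, -4 + 7 s). Solve the linear system for (t, s). Determinant = 59 ≠ 0, so a unique intersection of the containing lines exists. Solution: t = 52/59, s = 8/59 — both in [0, 1], so the segments cross. Intersection point: (-83/59, -180/59).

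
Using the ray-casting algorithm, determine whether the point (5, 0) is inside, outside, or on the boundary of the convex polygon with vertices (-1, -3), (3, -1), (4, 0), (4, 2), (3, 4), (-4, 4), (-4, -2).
The point (5, 0) lies strictly outside the polygon

Cast a horizontal ray to the right from the query point and count how many polygon edges it crosses (each edge strictly once or zero times, handled with the usual half-open convention). 
Parity of crossings → even ⇒ outside.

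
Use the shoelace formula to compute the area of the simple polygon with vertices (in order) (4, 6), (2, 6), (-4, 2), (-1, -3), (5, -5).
Area = 62

Shoelace formula: Area = (1/2) |Σ_i (x_i · y_{i+1} − x_{i+1} · y_i)| (indices mod n). Compute each cross term:
  (4)(6) − (2)(6) = 12
  (2)(2) − (-4)(6) = 28
  (-4)(-3) − (-1)(2) = 14
  (-1)(-5) − (5)(-3) = 20
  (5)(6) − (4)(-5) = 50
Sum = 124, so (signed) Area = 124/2 = 62, |Area| = 62.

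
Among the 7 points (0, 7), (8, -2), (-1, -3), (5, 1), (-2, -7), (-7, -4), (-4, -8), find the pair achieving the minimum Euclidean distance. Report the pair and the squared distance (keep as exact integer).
Pair = ((-2, -7), (-4, -8)); squared distance = 5

Compute all C(7, 2) = 21 pairwise squared distances (x_i − x_j)² + (y_i − y_j)². The minimum is 5, attained by the pair ((-2, -7), (-4, -8)).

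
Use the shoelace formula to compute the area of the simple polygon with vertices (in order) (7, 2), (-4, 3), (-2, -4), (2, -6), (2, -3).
Area = 51

Shoelace formula: Area = (1/2) |Σ_i (x_i · y_{i+1} − x_{i+1} · y_i)| (indices mod n). Compute each cross term:
  (7)(3) − (-4)(2) = 29
  (-4)(-4) − (-2)(3) = 22
  (-2)(-6) − (2)(-4) = 20
  (2)(-3) − (2)(-6) = 6
  (2)(2) − (7)(-3) = 25
Sum = 102, so (signed) Area = 102/2 = 51, |Area| = 51.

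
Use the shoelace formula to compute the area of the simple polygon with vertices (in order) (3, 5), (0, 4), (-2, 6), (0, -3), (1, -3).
Area = 43/2

Shoelace formula: Area = (1/2) |Σ_i (x_i · y_{i+1} − x_{i+1} · y_i)| (indices mod n). Compute each cross term:
  (3)(4) − (0)(5) = 12
  (0)(6) − (-2)(4) = 8
  (-2)(-3) − (0)(6) = 6
  (0)(-3) − (1)(-3) = 3
  (1)(5) − (3)(-3) = 14
Sum = 43, so (signed) Area = 43/2 = 43/2, |Area| = 43/2.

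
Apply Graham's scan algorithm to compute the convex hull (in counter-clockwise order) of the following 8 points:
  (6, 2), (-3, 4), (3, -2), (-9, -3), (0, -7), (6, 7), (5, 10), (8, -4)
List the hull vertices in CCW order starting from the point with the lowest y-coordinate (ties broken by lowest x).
Hull (CCW) = [(0, -7), (8, -4), (6, 7), (5, 10), (-3, 4), (-9, -3)]

Graham scan procedure:
  1. Find the pivot p₀ = point with lowest y (tie → lowest x): (0, -7).
  2. Sort the remaining points by polar angle around p₀.
  3. Walk through sorted points, maintaining a stack; pop the top while the last three entries make a non-left turn (cross product ≤ 0).
  4. Final stack is the convex hull in CCW order: (0, -7), (8, -4), (6, 7), (5, 10), (-3, 4), (-9, -3).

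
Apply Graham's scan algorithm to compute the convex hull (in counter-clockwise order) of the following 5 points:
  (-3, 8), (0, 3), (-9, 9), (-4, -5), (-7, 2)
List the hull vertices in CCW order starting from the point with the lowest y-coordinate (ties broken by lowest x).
Hull (CCW) = [(-4, -5), (0, 3), (-3, 8), (-9, 9), (-7, 2)]

Graham scan procedure:
  1. Find the pivot p₀ = point with lowest y (tie → lowest x): (-4, -5).
  2. Sort the remaining points by polar angle around p₀.
  3. Walk through sorted points, maintaining a stack; pop the top while the last three entries make a non-left turn (cross product ≤ 0).
  4. Final stack is the convex hull in CCW order: (-4, -5), (0, 3), (-3, 8), (-9, 9), (-7, 2).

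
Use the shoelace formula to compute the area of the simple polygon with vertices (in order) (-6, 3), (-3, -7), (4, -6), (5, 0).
Area = 71

Shoelace formula: Area = (1/2) |Σ_i (x_i · y_{i+1} − x_{i+1} · y_i)| (indices mod n). Compute each cross term:
  (-6)(-7) − (-3)(3) = 51
  (-3)(-6) − (4)(-7) = 46
  (4)(0) − (5)(-6) = 30
  (5)(3) − (-6)(0) = 15
Sum = 142, so (signed) Area = 142/2 = 71, |Area| = 71.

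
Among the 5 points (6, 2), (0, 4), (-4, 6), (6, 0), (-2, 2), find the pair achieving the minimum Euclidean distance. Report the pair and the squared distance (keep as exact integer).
Pair = ((6, 2), (6, 0)); squared distance = 4

Compute all C(5, 2) = 10 pairwise squared distances (x_i − x_j)² + (y_i − y_j)². The minimum is 4, attained by the pair ((6, 2), (6, 0)).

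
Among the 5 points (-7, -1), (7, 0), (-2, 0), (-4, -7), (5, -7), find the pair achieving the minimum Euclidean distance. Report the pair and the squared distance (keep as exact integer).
Pair = ((-7, -1), (-2, 0)); squared distance = 26

Compute all C(5, 2) = 10 pairwise squared distances (x_i − x_j)² + (y_i − y_j)². The minimum is 26, attained by the pair ((-7, -1), (-2, 0)).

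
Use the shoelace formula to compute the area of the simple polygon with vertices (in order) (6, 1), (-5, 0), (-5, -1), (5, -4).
Area = 32

Shoelace formula: Area = (1/2) |Σ_i (x_i · y_{i+1} − x_{i+1} · y_i)| (indices mod n). Compute each cross term:
  (6)(0) − (-5)(1) = 5
  (-5)(-1) − (-5)(0) = 5
  (-5)(-4) − (5)(-1) = 25
  (5)(1) − (6)(-4) = 29
Sum = 64, so (signed) Area = 64/2 = 32, |Area| = 32.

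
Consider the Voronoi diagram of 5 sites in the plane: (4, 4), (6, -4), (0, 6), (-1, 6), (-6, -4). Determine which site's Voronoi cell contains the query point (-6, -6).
Nearest site = (-6, -4)

The Voronoi cell of site s contains exactly those query points closer to s than to any other site. Compute squared distances from q = (-6, -6) to each site:
  (-6 − -6)² + (-4 − -6)² = 4
  (6 − -6)² + (-4 − -6)² = 148
  (-1 − -6)² + (6 − -6)² = 169
  (0 − -6)² + (6 − -6)² = 180
  (4 − -6)² + (4 − -6)² = 200
Minimum is attained by (-6, -4), so q lies in its Voronoi cell.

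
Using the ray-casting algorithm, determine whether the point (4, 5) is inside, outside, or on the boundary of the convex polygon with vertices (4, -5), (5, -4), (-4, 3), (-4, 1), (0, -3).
The point (4, 5) lies strictly outside the polygon

Cast a horizontal ray to the right from the query point and count how many polygon edges it crosses (each edge strictly once or zero times, handled with the usual half-open convention). 
Parity of crossings → even ⇒ outside.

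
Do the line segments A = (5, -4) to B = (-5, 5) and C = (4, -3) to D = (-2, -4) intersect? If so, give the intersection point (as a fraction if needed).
Yes; intersection at (125/32, -193/64) (t = 7/64 on AB, s = 1/64 on CD)

Parametrize AB as A + t(B − A) = (5 + -10 t, -4 + 9 t) and CD as C + s(D − C) = (4 + -6 s, -3 + -1 s). Solve the linear system for (t, s). Determinant = -64 ≠ 0, so a unique intersection of the containing lines exists. Solution: t = 7/64, s = 1/64 — both in [0, 1], so the segments cross. Intersection point: (125/32, -193/64).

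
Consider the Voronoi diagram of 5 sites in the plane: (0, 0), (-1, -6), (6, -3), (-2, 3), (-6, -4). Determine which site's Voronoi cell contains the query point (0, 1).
Nearest site = (0, 0)

The Voronoi cell of site s contains exactly those query points closer to s than to any other site. Compute squared distances from q = (0, 1) to each site:
  (0 − 0)² + (0 − 1)² = 1
  (-2 − 0)² + (3 − 1)² = 8
  (-1 − 0)² + (-6 − 1)² = 50
  (6 − 0)² + (-3 − 1)² = 52
  (-6 − 0)² + (-4 − 1)² = 61
Minimum is attained by (0, 0), so q lies in its Voronoi cell.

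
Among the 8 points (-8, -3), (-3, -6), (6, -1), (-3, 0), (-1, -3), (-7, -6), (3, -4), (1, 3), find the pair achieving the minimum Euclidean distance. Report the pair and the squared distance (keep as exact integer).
Pair = ((-8, -3), (-7, -6)); squared distance = 10

Compute all C(8, 2) = 28 pairwise squared distances (x_i − x_j)² + (y_i − y_j)². The minimum is 10, attained by the pair ((-8, -3), (-7, -6)).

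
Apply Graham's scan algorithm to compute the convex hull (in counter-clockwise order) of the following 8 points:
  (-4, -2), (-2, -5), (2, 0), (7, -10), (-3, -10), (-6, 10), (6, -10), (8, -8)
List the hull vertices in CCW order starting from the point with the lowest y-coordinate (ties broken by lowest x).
Hull (CCW) = [(-3, -10), (7, -10), (8, -8), (2, 0), (-6, 10)]

Graham scan procedure:
  1. Find the pivot p₀ = point with lowest y (tie → lowest x): (-3, -10).
  2. Sort the remaining points by polar angle around p₀.
  3. Walk through sorted points, maintaining a stack; pop the top while the last three entries make a non-left turn (cross product ≤ 0).
  4. Final stack is the convex hull in CCW order: (-3, -10), (7, -10), (8, -8), (2, 0), (-6, 10).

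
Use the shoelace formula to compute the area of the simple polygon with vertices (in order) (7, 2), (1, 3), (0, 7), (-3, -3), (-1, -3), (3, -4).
Area = 50

Shoelace formula: Area = (1/2) |Σ_i (x_i · y_{i+1} − x_{i+1} · y_i)| (indices mod n). Compute each cross term:
  (7)(3) − (1)(2) = 19
  (1)(7) − (0)(3) = 7
  (0)(-3) − (-3)(7) = 21
  (-3)(-3) − (-1)(-3) = 6
  (-1)(-4) − (3)(-3) = 13
  (3)(2) − (7)(-4) = 34
Sum = 100, so (signed) Area = 100/2 = 50, |Area| = 50.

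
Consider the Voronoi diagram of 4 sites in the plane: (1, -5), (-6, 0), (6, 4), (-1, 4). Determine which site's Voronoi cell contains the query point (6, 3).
Nearest site = (6, 4)

The Voronoi cell of site s contains exactly those query points closer to s than to any other site. Compute squared distances from q = (6, 3) to each site:
  (6 − 6)² + (4 − 3)² = 1
  (-1 − 6)² + (4 − 3)² = 50
  (1 − 6)² + (-5 − 3)² = 89
  (-6 − 6)² + (0 − 3)² = 153
Minimum is attained by (6, 4), so q lies in its Voronoi cell.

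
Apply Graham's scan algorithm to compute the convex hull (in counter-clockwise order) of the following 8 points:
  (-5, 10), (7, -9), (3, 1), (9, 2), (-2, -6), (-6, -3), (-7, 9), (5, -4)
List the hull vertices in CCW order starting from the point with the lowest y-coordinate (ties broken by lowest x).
Hull (CCW) = [(7, -9), (9, 2), (-5, 10), (-7, 9), (-6, -3), (-2, -6)]

Graham scan procedure:
  1. Find the pivot p₀ = point with lowest y (tie → lowest x): (7, -9).
  2. Sort the remaining points by polar angle around p₀.
  3. Walk through sorted points, maintaining a stack; pop the top while the last three entries make a non-left turn (cross product ≤ 0).
  4. Final stack is the convex hull in CCW order: (7, -9), (9, 2), (-5, 10), (-7, 9), (-6, -3), (-2, -6).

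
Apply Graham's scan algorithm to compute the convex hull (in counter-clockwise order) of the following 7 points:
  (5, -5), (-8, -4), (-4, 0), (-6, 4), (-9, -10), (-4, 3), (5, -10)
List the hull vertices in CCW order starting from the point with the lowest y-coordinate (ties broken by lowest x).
Hull (CCW) = [(-9, -10), (5, -10), (5, -5), (-4, 3), (-6, 4), (-8, -4)]

Graham scan procedure:
  1. Find the pivot p₀ = point with lowest y (tie → lowest x): (-9, -10).
  2. Sort the remaining points by polar angle around p₀.
  3. Walk through sorted points, maintaining a stack; pop the top while the last three entries make a non-left turn (cross product ≤ 0).
  4. Final stack is the convex hull in CCW order: (-9, -10), (5, -10), (5, -5), (-4, 3), (-6, 4), (-8, -4).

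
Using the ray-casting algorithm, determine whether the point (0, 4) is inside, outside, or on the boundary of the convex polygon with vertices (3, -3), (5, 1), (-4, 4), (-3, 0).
The point (0, 4) lies strictly outside the polygon

Cast a horizontal ray to the right from the query point and count how many polygon edges it crosses (each edge strictly once or zero times, handled with the usual half-open convention). 
Parity of crossings → even ⇒ outside.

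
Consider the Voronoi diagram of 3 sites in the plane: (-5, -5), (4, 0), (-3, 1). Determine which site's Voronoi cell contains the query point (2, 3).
Nearest site = (4, 0)

The Voronoi cell of site s contains exactly those query points closer to s than to any other site. Compute squared distances from q = (2, 3) to each site:
  (4 − 2)² + (0 − 3)² = 13
  (-3 − 2)² + (1 − 3)² = 29
  (-5 − 2)² + (-5 − 3)² = 113
Minimum is attained by (4, 0), so q lies in its Voronoi cell.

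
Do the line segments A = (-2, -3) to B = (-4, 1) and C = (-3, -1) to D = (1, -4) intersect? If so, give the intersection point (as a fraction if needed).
Yes; intersection at (-3, -1) (t = 1/2 on AB, s = 0 on CD)

Parametrize AB as A + t(B − A) = (-2 + -2 t, -3 + 4 t) and CD as C + s(D − C) = (-3 + 4 s, -1 + -3 s). Solve the linear system for (t, s). Determinant = 10 ≠ 0, so a unique intersection of the containing lines exists. Solution: t = 1/2, s = 0 — both in [0, 1], so the segments cross. Intersection point: (-3, -1).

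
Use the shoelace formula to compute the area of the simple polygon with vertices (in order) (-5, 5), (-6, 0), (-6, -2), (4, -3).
Area = 73/2

Shoelace formula: Area = (1/2) |Σ_i (x_i · y_{i+1} − x_{i+1} · y_i)| (indices mod n). Compute each cross term:
  (-5)(0) − (-6)(5) = 30
  (-6)(-2) − (-6)(0) = 12
  (-6)(-3) − (4)(-2) = 26
  (4)(5) − (-5)(-3) = 5
Sum = 73, so (signed) Area = 73/2 = 73/2, |Area| = 73/2.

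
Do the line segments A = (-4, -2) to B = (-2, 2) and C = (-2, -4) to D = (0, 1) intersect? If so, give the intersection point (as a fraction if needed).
No (intersection of containing lines falls outside at least one segment)

Parametrize and solve: t = 7, s = 6. At least one of these is outside [0, 1], so the segments do not intersect.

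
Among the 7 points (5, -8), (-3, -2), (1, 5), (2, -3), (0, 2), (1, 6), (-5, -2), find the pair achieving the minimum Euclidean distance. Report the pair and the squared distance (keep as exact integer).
Pair = ((1, 5), (1, 6)); squared distance = 1

Compute all C(7, 2) = 21 pairwise squared distances (x_i − x_j)² + (y_i − y_j)². The minimum is 1, attained by the pair ((1, 5), (1, 6)).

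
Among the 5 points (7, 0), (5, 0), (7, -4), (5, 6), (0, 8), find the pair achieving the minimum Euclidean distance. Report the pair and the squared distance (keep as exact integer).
Pair = ((7, 0), (5, 0)); squared distance = 4

Compute all C(5, 2) = 10 pairwise squared distances (x_i − x_j)² + (y_i − y_j)². The minimum is 4, attained by the pair ((7, 0), (5, 0)).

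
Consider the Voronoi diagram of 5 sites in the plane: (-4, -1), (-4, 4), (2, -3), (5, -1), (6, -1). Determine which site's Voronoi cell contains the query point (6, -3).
Nearest site = (6, -1)

The Voronoi cell of site s contains exactly those query points closer to s than to any other site. Compute squared distances from q = (6, -3) to each site:
  (6 − 6)² + (-1 − -3)² = 4
  (5 − 6)² + (-1 − -3)² = 5
  (2 − 6)² + (-3 − -3)² = 16
  (-4 − 6)² + (-1 − -3)² = 104
  (-4 − 6)² + (4 − -3)² = 149
Minimum is attained by (6, -1), so q lies in its Voronoi cell.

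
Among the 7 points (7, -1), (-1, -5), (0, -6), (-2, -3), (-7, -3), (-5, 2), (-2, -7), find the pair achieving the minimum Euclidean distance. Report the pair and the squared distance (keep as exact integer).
Pair = ((-1, -5), (0, -6)); squared distance = 2

Compute all C(7, 2) = 21 pairwise squared distances (x_i − x_j)² + (y_i − y_j)². The minimum is 2, attained by the pair ((-1, -5), (0, -6)).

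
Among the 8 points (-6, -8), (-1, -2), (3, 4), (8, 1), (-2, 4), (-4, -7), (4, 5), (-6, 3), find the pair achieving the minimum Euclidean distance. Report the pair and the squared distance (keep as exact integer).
Pair = ((3, 4), (4, 5)); squared distance = 2

Compute all C(8, 2) = 28 pairwise squared distances (x_i − x_j)² + (y_i − y_j)². The minimum is 2, attained by the pair ((3, 4), (4, 5)).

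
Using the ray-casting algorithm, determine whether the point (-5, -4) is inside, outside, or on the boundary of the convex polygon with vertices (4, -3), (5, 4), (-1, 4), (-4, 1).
The point (-5, -4) lies strictly outside the polygon

Cast a horizontal ray to the right from the query point and count how many polygon edges it crosses (each edge strictly once or zero times, handled with the usual half-open convention). 
Parity of crossings → even ⇒ outside.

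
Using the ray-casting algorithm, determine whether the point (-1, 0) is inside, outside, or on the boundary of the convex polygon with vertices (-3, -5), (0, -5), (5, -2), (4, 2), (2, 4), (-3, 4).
The point (-1, 0) lies strictly inside the polygon

Cast a horizontal ray to the right from the query point and count how many polygon edges it crosses (each edge strictly once or zero times, handled with the usual half-open convention). 
Parity of crossings → odd ⇒ inside.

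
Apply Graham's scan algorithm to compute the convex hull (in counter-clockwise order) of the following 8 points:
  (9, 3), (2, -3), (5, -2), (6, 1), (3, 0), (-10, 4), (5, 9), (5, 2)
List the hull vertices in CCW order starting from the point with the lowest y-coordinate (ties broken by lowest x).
Hull (CCW) = [(2, -3), (5, -2), (9, 3), (5, 9), (-10, 4)]

Graham scan procedure:
  1. Find the pivot p₀ = point with lowest y (tie → lowest x): (2, -3).
  2. Sort the remaining points by polar angle around p₀.
  3. Walk through sorted points, maintaining a stack; pop the top while the last three entries make a non-left turn (cross product ≤ 0).
  4. Final stack is the convex hull in CCW order: (2, -3), (5, -2), (9, 3), (5, 9), (-10, 4).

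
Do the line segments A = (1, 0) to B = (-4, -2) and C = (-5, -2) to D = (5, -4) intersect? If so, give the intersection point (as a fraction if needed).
No (intersection of containing lines falls outside at least one segment)

Parametrize and solve: t = 16/15, s = 1/15. At least one of these is outside [0, 1], so the segments do not intersect.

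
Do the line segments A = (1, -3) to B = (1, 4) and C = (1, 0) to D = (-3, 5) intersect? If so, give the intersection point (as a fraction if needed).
Yes; intersection at (1, 0) (t = 3/7 on AB, s = 0 on CD)

Parametrize AB as A + t(B − A) = (1 + 0 t, -3 + 7 t) and CD as C + s(D − C) = (1 + -4 s, 0 + 5 s). Solve the linear system for (t, s). Determinant = -28 ≠ 0, so a unique intersection of the containing lines exists. Solution: t = 3/7, s = 0 — both in [0, 1], so the segments cross. Intersection point: (1, 0).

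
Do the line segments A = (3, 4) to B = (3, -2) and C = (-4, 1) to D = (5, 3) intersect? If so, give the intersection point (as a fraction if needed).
Yes; intersection at (3, 23/9) (t = 13/54 on AB, s = 7/9 on CD)

Parametrize AB as A + t(B − A) = (3 + 0 t, 4 + -6 t) and CD as C + s(D − C) = (-4 + 9 s, 1 + 2 s). Solve the linear system for (t, s). Determinant = -54 ≠ 0, so a unique intersection of the containing lines exists. Solution: t = 13/54, s = 7/9 — both in [0, 1], so the segments cross. Intersection point: (3, 23/9).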